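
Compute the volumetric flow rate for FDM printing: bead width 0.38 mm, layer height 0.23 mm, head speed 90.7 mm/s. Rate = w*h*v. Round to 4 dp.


Rate = 0.38 * 0.23 * 90.7 = 7.9272 mm^3/s


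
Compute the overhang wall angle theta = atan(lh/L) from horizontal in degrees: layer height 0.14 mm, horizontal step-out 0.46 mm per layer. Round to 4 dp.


angle = atan(0.14/0.46) = 16.9275 degrees


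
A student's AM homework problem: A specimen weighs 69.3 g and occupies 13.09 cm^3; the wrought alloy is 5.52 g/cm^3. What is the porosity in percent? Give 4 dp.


rho_part = 69.3 / 13.09 = 5.29411765 g/cm^3
Porosity = (1 - 5.29411765/5.52)*100 = 4.0921 %


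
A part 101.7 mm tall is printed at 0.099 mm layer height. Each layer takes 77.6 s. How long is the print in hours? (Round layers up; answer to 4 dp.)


Layers = ceil(101.7/0.099) = 1028
t = 1028 * 77.6 / 3600 = 22.1591 hrs


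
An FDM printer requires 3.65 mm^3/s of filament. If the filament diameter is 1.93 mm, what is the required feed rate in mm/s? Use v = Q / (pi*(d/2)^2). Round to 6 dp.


A = pi*(1.93/2)^2 = 2.92553
v = 3.65 / 2.92553 = 1.247637 mm/s


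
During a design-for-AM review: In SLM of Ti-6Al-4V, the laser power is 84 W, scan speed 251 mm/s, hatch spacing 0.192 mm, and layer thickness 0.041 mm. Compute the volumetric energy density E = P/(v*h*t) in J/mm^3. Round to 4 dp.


E = 84 / (251*0.192*0.041) = 42.5129 J/mm^3


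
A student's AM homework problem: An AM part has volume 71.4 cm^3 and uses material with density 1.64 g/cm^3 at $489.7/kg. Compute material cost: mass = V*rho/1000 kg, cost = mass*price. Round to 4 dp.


Mass = 71.4*1.64/1000 = 0.117096 kg
Cost = 0.117096 * 489.7 = 57.3419 $


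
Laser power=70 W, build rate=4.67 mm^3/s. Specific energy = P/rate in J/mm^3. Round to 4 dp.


SE = 70 / 4.67 = 14.9893 J/mm^3


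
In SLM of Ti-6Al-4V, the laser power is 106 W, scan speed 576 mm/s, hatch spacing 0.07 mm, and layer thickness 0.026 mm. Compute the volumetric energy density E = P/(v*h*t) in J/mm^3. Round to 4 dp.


E = 106 / (576*0.07*0.026) = 101.1142 J/mm^3


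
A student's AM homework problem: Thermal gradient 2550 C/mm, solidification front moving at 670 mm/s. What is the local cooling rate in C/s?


CR = 2550 * 670 = 1708500 C/s


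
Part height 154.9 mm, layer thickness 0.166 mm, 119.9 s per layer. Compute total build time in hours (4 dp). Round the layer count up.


Layers = ceil(154.9/0.166) = 934
t = 934 * 119.9 / 3600 = 31.1074 hrs


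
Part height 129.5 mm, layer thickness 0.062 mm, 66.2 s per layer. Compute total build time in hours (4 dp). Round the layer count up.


Layers = ceil(129.5/0.062) = 2089
t = 2089 * 66.2 / 3600 = 38.4144 hrs


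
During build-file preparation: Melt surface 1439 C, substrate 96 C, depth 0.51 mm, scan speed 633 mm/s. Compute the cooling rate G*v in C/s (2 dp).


G = (1439-96)/0.51 = 2633.33333333 C/mm
CR = 2633.33333333 * 633 = 1666900.0 C/s


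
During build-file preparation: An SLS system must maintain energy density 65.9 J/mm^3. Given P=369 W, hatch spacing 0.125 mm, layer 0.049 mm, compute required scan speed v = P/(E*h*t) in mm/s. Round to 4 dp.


v = 369 / (65.9*0.125*0.049) = 914.1866 mm/s


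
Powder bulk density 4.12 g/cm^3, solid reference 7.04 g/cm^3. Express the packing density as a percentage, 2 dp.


Packing = (4.12/7.04)*100 = 58.52 %


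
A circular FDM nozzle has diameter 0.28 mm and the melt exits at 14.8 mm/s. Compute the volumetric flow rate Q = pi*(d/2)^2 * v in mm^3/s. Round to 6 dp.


A = pi*(0.28/2)^2 = 0.06157522 mm^2
Q = 0.06157522 * 14.8 = 0.911313 mm^3/s


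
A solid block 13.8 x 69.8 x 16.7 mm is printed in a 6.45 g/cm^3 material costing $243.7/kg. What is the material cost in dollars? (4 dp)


V = 13.8 * 69.8 * 16.7 = 16086.108 mm^3 = 16.086108 cm^3
Mass = 16.086108 * 6.45 / 1000 = 0.1037554 kg
Cost = 0.1037554 * 243.7 = 25.2852 $


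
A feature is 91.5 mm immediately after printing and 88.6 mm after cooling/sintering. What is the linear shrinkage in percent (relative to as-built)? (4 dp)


Shrinkage = ((91.5-88.6)/91.5)*100 = 3.1694 %


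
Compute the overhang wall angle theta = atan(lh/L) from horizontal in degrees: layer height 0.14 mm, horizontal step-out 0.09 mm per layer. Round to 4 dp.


angle = atan(0.14/0.09) = 57.2648 degrees


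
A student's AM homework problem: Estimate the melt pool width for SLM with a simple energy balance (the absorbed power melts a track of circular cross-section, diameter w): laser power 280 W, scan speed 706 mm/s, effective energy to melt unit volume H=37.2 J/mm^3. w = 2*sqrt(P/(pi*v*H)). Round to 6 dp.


w = 2*sqrt(280/(pi*706*37.2)) = 0.116509 mm


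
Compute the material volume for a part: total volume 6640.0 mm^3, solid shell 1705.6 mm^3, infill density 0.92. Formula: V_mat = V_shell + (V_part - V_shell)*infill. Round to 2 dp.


V_infill = (6640.0 - 1705.6) * 0.92 = 4539.65
V_total = 1705.6 + 4539.65 = 6245.25 mm^3


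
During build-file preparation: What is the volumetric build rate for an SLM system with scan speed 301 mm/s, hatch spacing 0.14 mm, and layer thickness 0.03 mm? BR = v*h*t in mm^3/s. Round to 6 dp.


Rate = 301 * 0.14 * 0.03 = 1.2642 mm^3/s


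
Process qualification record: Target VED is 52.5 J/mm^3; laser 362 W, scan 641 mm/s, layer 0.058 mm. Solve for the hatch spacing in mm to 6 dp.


h = 362 / (52.5*641*0.058) = 0.185466 mm


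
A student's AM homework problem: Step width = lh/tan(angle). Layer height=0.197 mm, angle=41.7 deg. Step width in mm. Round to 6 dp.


step = 0.197 / tan(41.7) = 0.221108 mm


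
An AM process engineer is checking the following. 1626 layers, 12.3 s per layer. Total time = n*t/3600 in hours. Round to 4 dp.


t = 1626 * 12.3 / 3600 = 5.5555 hrs


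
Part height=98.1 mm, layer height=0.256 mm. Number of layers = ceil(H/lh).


Layers = ceil(98.1/0.256) = 384


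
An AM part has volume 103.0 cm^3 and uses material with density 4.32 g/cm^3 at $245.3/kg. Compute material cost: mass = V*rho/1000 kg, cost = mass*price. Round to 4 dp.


Mass = 103.0*4.32/1000 = 0.44496 kg
Cost = 0.44496 * 245.3 = 109.1487 $


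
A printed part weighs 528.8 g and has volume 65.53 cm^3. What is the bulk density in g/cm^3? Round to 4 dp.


rho = 528.8 / 65.53 = 8.0696 g/cm^3


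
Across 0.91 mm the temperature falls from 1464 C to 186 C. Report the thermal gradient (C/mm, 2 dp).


G = (1464-186)/0.91 = 1404.4 C/mm


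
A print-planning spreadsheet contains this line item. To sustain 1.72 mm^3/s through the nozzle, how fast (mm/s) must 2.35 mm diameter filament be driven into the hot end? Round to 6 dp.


A = pi*(2.35/2)^2 = 4.337361
v = 1.72 / 4.337361 = 0.396554 mm/s


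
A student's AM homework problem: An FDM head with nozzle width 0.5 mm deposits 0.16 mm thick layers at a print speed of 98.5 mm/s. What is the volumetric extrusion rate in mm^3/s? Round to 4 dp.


Rate = 0.5 * 0.16 * 98.5 = 7.88 mm^3/s


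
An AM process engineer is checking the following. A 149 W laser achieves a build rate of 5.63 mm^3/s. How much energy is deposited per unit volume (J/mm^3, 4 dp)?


SE = 149 / 5.63 = 26.4654 J/mm^3


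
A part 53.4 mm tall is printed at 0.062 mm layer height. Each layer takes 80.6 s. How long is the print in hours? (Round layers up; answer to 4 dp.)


Layers = ceil(53.4/0.062) = 862
t = 862 * 80.6 / 3600 = 19.2992 hrs


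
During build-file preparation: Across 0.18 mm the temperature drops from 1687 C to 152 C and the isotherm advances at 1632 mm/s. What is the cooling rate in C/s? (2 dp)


G = (1687-152)/0.18 = 8527.77777778 C/mm
CR = 8527.77777778 * 1632 = 13917333.33 C/s


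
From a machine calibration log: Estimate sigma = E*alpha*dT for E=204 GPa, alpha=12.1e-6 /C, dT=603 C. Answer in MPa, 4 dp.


sigma = 204*1000 * 12.1e-6 * 603 = 1488.4452 MPa


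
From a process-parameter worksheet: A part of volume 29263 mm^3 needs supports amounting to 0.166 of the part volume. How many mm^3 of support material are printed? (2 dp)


V_support = 29263 * 0.166 = 4857.66 mm^3


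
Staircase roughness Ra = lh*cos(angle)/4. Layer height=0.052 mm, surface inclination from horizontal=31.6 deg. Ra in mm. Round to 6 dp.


Ra = 0.052 * cos(31.6) / 4 = 0.011072 mm


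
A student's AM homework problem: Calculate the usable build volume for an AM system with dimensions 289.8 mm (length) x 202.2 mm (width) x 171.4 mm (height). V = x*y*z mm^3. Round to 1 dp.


V = 289.8 * 202.2 * 171.4 = 10043621.8 mm^3


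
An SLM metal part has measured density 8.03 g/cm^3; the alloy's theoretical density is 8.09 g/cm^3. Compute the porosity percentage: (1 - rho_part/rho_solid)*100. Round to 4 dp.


Porosity = (1-8.03/8.09)*100 = 0.7417 %


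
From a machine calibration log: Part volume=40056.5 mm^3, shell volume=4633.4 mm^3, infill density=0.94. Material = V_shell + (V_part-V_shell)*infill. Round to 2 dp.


V_infill = (40056.5 - 4633.4) * 0.94 = 33297.71
V_total = 4633.4 + 33297.71 = 37931.11 mm^3


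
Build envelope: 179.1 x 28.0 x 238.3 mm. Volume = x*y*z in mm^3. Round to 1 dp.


V = 179.1 * 28.0 * 238.3 = 1195026.8 mm^3


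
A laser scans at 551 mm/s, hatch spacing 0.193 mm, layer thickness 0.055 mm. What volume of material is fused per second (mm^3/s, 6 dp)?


Rate = 551 * 0.193 * 0.055 = 5.848865 mm^3/s


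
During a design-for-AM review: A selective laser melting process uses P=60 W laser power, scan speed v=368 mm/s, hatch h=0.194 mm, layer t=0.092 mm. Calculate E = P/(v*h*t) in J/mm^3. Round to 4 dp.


E = 60 / (368*0.194*0.092) = 9.1351 J/mm^3


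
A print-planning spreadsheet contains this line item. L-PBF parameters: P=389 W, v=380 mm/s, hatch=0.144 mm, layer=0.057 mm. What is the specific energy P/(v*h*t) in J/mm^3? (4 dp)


Build rate = 380 * 0.144 * 0.057 = 3.11904 mm^3/s
SE = 389 / 3.11904 = 124.7179 J/mm^3


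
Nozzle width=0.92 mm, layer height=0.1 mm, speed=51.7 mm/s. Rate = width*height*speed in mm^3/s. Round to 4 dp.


Rate = 0.92 * 0.1 * 51.7 = 4.7564 mm^3/s


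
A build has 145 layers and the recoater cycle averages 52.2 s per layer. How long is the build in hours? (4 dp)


t = 145 * 52.2 / 3600 = 2.1025 hrs


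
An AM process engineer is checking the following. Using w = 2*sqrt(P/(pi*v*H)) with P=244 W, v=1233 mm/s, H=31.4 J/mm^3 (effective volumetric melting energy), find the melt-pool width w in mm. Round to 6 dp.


w = 2*sqrt(244/(pi*1233*31.4)) = 0.089578 mm


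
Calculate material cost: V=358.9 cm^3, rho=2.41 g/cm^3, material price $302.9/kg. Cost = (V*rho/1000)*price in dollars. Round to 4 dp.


Mass = 358.9*2.41/1000 = 0.864949 kg
Cost = 0.864949 * 302.9 = 261.9931 $


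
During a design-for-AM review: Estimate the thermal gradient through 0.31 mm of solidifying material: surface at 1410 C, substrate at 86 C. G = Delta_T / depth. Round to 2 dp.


G = (1410-86)/0.31 = 4270.97 C/mm


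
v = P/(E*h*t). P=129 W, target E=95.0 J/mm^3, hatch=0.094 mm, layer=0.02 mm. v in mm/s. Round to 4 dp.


v = 129 / (95.0*0.094*0.02) = 722.2844 mm/s


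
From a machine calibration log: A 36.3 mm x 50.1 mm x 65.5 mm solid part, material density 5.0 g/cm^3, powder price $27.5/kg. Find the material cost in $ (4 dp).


V = 36.3 * 50.1 * 65.5 = 119120.265 mm^3 = 119.120265 cm^3
Mass = 119.120265 * 5.0 / 1000 = 0.59560133 kg
Cost = 0.59560133 * 27.5 = 16.379 $


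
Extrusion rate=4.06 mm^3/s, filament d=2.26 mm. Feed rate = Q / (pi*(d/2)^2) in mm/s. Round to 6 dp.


A = pi*(2.26/2)^2 = 4.0115
v = 4.06 / 4.0115 = 1.01209 mm/s


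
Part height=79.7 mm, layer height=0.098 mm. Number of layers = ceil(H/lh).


Layers = ceil(79.7/0.098) = 814


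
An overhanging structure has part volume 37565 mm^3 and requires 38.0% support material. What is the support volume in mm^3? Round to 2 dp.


V_support = 37565 * 0.38 = 14274.7 mm^3


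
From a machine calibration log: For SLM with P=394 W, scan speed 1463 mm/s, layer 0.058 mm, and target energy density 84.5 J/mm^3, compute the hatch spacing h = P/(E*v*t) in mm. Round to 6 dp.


h = 394 / (84.5*1463*0.058) = 0.05495 mm


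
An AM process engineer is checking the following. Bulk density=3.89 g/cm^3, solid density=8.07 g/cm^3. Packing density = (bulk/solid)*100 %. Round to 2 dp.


Packing = (3.89/8.07)*100 = 48.2 %


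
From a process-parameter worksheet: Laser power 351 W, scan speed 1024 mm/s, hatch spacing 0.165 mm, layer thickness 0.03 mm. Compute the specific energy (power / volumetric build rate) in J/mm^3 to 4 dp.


Build rate = 1024 * 0.165 * 0.03 = 5.0688 mm^3/s
SE = 351 / 5.0688 = 69.2472 J/mm^3


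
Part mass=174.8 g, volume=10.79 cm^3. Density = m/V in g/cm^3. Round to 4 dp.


rho = 174.8 / 10.79 = 16.2002 g/cm^3


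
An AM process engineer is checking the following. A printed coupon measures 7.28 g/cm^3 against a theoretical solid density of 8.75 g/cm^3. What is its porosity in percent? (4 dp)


Porosity = (1-7.28/8.75)*100 = 16.8 %


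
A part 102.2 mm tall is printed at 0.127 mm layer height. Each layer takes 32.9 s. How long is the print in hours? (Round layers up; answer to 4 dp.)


Layers = ceil(102.2/0.127) = 805
t = 805 * 32.9 / 3600 = 7.3568 hrs


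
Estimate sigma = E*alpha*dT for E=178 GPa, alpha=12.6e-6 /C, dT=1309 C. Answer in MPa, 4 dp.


sigma = 178*1000 * 12.6e-6 * 1309 = 2935.8252 MPa


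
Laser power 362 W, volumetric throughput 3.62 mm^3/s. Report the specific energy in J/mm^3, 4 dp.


SE = 362 / 3.62 = 100.0 J/mm^3


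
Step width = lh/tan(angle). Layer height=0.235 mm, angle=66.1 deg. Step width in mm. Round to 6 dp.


step = 0.235 / tan(66.1) = 0.104138 mm


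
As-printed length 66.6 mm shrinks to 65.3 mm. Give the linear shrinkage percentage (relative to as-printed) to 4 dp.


Shrinkage = ((66.6-65.3)/66.6)*100 = 1.952 %


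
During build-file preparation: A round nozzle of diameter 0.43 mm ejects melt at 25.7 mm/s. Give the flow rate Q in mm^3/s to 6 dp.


A = pi*(0.43/2)^2 = 0.14522012 mm^2
Q = 0.14522012 * 25.7 = 3.732157 mm^3/s


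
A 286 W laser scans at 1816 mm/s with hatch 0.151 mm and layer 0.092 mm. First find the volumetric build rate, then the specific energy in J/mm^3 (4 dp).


Build rate = 1816 * 0.151 * 0.092 = 25.227872 mm^3/s
SE = 286 / 25.227872 = 11.3367 J/mm^3


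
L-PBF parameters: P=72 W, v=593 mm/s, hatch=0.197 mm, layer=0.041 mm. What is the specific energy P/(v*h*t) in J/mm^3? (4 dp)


Build rate = 593 * 0.197 * 0.041 = 4.789661 mm^3/s
SE = 72 / 4.789661 = 15.0324 J/mm^3


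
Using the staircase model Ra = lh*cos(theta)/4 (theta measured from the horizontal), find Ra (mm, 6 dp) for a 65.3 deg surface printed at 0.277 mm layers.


Ra = 0.277 * cos(65.3) / 4 = 0.028937 mm


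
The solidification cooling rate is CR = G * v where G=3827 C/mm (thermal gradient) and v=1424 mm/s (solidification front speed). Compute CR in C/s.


CR = 3827 * 1424 = 5449648 C/s


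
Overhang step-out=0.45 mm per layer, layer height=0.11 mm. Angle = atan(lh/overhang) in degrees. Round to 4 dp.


angle = atan(0.11/0.45) = 13.7363 degrees


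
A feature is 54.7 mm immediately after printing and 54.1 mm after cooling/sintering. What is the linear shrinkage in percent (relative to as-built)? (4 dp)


Shrinkage = ((54.7-54.1)/54.7)*100 = 1.0969 %


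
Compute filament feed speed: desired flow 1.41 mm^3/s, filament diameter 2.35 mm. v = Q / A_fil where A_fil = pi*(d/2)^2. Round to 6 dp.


A = pi*(2.35/2)^2 = 4.337361
v = 1.41 / 4.337361 = 0.325082 mm/s


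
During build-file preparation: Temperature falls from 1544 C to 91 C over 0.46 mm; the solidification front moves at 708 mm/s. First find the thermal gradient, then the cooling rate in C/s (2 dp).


G = (1544-91)/0.46 = 3158.69565217 C/mm
CR = 3158.69565217 * 708 = 2236356.52 C/s


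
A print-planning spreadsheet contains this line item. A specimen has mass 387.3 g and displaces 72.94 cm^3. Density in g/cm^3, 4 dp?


rho = 387.3 / 72.94 = 5.3098 g/cm^3


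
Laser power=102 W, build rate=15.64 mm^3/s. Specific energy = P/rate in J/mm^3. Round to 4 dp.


SE = 102 / 15.64 = 6.5217 J/mm^3


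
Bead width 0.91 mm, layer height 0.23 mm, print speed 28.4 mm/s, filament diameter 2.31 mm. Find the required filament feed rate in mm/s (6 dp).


Q = 0.91 * 0.23 * 28.4 = 5.94412 mm^3/s
A_fil = pi*(2.31/2)^2 = 4.19096314 mm^2
v_feed = 5.94412 / 4.19096314 = 1.418318 mm/s


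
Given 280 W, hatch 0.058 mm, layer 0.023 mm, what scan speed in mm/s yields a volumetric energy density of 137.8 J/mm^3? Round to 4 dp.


v = 280 / (137.8*0.058*0.023) = 1523.1862 mm/s


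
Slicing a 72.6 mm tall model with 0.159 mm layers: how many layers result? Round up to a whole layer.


Layers = ceil(72.6/0.159) = 457


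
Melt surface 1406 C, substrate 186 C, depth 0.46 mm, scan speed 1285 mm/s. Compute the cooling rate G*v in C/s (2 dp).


G = (1406-186)/0.46 = 2652.17391304 C/mm
CR = 2652.17391304 * 1285 = 3408043.48 C/s


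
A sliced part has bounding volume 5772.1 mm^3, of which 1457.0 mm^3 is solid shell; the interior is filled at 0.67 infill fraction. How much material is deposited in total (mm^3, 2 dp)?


V_infill = (5772.1 - 1457.0) * 0.67 = 2891.12
V_total = 1457.0 + 2891.12 = 4348.12 mm^3


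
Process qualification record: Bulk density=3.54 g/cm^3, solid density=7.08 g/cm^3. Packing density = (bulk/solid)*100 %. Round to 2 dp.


Packing = (3.54/7.08)*100 = 50.0 %


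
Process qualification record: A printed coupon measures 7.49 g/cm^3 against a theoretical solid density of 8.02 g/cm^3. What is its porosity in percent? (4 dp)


Porosity = (1-7.49/8.02)*100 = 6.6085 %


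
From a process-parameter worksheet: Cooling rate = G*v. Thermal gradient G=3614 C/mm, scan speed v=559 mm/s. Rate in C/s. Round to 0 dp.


CR = 3614 * 559 = 2020226 C/s


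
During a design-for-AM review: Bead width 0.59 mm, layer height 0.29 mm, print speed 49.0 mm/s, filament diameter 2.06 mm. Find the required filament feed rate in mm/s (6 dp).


Q = 0.59 * 0.29 * 49.0 = 8.3839 mm^3/s
A_fil = pi*(2.06/2)^2 = 3.33291565 mm^2
v_feed = 8.3839 / 3.33291565 = 2.515485 mm/s


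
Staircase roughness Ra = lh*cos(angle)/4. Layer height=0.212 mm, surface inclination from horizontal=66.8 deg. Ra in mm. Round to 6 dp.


Ra = 0.212 * cos(66.8) / 4 = 0.020879 mm


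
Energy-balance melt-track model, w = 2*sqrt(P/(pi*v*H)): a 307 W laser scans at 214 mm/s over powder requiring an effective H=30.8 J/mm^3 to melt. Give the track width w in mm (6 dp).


w = 2*sqrt(307/(pi*214*30.8)) = 0.243524 mm


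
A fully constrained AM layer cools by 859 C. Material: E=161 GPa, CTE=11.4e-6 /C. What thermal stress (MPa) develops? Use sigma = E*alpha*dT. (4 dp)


sigma = 161*1000 * 11.4e-6 * 859 = 1576.6086 MPa


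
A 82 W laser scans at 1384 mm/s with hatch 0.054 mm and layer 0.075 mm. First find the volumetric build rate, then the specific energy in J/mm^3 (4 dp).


Build rate = 1384 * 0.054 * 0.075 = 5.6052 mm^3/s
SE = 82 / 5.6052 = 14.6293 J/mm^3


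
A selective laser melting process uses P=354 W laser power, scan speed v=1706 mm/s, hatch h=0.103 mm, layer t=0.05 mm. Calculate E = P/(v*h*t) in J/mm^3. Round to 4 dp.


E = 354 / (1706*0.103*0.05) = 40.2918 J/mm^3


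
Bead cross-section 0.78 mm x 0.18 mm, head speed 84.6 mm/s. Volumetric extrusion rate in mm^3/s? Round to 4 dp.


Rate = 0.78 * 0.18 * 84.6 = 11.8778 mm^3/s


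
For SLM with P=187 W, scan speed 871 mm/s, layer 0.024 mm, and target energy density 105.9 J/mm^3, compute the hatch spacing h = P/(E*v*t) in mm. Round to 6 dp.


h = 187 / (105.9*871*0.024) = 0.084473 mm


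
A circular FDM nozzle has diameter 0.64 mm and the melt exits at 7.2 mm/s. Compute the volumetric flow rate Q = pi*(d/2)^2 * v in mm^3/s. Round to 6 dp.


A = pi*(0.64/2)^2 = 0.32169909 mm^2
Q = 0.32169909 * 7.2 = 2.316233 mm^3/s


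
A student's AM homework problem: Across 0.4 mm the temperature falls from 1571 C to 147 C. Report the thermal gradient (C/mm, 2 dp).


G = (1571-147)/0.4 = 3560.0 C/mm


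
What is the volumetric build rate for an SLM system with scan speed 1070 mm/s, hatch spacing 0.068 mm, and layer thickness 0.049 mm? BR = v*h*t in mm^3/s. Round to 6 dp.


Rate = 1070 * 0.068 * 0.049 = 3.56524 mm^3/s


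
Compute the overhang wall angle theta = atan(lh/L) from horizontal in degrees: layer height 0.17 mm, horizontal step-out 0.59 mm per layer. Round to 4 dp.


angle = atan(0.17/0.59) = 16.0736 degrees


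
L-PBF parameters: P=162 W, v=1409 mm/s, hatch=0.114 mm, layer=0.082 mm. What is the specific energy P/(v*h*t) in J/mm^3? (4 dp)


Build rate = 1409 * 0.114 * 0.082 = 13.171332 mm^3/s
SE = 162 / 13.171332 = 12.2994 J/mm^3


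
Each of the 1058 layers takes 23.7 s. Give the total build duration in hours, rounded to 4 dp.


t = 1058 * 23.7 / 3600 = 6.9652 hrs


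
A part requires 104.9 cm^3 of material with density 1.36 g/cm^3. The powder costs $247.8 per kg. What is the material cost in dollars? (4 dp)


Mass = 104.9*1.36/1000 = 0.142664 kg
Cost = 0.142664 * 247.8 = 35.3521 $


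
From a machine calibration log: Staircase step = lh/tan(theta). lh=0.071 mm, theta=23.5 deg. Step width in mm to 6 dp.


step = 0.071 / tan(23.5) = 0.163289 mm


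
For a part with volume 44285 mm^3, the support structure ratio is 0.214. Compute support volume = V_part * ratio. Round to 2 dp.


V_support = 44285 * 0.214 = 9476.99 mm^3


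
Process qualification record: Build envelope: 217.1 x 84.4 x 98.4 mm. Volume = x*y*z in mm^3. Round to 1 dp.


V = 217.1 * 84.4 * 98.4 = 1803006.8 mm^3


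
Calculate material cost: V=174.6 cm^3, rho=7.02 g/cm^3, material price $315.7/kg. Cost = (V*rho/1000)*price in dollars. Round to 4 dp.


Mass = 174.6*7.02/1000 = 1.225692 kg
Cost = 1.225692 * 315.7 = 386.951 $


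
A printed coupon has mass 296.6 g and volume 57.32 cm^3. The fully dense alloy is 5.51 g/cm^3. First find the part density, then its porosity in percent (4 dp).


rho_part = 296.6 / 57.32 = 5.17445918 g/cm^3
Porosity = (1 - 5.17445918/5.51)*100 = 6.0897 %


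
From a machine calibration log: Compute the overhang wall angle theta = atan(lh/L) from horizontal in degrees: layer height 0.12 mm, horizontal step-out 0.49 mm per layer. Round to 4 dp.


angle = atan(0.12/0.49) = 13.7608 degrees


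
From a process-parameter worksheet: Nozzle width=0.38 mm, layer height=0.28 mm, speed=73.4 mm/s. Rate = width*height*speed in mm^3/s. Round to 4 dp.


Rate = 0.38 * 0.28 * 73.4 = 7.8098 mm^3/s


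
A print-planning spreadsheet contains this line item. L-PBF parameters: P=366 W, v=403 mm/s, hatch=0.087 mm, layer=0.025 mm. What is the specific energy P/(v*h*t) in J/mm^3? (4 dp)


Build rate = 403 * 0.087 * 0.025 = 0.876525 mm^3/s
SE = 366 / 0.876525 = 417.558 J/mm^3


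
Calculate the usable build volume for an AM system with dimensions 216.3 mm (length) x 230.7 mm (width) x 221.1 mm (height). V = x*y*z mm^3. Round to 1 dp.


V = 216.3 * 230.7 * 221.1 = 11032980.7 mm^3


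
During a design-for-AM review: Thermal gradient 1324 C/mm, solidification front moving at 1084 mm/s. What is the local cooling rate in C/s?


CR = 1324 * 1084 = 1435216 C/s


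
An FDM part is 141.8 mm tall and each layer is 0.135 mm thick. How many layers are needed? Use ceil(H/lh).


Layers = ceil(141.8/0.135) = 1051


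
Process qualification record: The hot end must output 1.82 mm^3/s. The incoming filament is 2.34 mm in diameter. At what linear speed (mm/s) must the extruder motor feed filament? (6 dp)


A = pi*(2.34/2)^2 = 4.300526
v = 1.82 / 4.300526 = 0.423204 mm/s


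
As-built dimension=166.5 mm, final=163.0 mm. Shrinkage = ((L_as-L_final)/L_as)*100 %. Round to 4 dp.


Shrinkage = ((166.5-163.0)/166.5)*100 = 2.1021 %


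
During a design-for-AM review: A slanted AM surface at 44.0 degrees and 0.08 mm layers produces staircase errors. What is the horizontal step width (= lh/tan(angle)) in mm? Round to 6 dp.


step = 0.08 / tan(44.0) = 0.082842 mm


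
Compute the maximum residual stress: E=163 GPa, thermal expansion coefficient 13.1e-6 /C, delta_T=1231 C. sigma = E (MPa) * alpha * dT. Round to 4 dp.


sigma = 163*1000 * 13.1e-6 * 1231 = 2628.5543 MPa


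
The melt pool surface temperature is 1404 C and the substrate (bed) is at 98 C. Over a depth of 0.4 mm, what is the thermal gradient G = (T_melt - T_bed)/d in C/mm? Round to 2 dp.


G = (1404-98)/0.4 = 3265.0 C/mm


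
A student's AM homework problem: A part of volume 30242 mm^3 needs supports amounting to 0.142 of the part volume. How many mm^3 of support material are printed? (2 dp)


V_support = 30242 * 0.142 = 4294.36 mm^3


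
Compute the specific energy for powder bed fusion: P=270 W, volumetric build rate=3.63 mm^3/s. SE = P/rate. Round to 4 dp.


SE = 270 / 3.63 = 74.3802 J/mm^3


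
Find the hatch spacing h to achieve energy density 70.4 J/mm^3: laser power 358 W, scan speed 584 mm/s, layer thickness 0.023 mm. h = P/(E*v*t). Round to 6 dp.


h = 358 / (70.4*584*0.023) = 0.37859 mm


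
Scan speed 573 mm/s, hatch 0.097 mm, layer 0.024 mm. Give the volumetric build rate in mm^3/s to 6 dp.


Rate = 573 * 0.097 * 0.024 = 1.333944 mm^3/s


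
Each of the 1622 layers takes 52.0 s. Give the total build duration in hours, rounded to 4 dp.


t = 1622 * 52.0 / 3600 = 23.4289 hrs


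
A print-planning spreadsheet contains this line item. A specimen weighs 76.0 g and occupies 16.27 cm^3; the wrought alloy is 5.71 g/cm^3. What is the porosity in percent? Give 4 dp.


rho_part = 76.0 / 16.27 = 4.67117394 g/cm^3
Porosity = (1 - 4.67117394/5.71)*100 = 18.1931 %


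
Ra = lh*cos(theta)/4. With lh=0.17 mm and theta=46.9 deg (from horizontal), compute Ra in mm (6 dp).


Ra = 0.17 * cos(46.9) / 4 = 0.029039 mm


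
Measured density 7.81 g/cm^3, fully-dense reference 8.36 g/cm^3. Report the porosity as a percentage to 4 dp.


Porosity = (1-7.81/8.36)*100 = 6.5789 %


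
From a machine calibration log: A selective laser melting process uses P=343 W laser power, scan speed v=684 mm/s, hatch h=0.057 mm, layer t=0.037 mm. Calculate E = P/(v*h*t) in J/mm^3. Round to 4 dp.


E = 343 / (684*0.057*0.037) = 237.7724 J/mm^3


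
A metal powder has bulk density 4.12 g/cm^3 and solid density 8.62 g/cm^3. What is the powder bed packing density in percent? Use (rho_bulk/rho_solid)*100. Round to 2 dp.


Packing = (4.12/8.62)*100 = 47.8 %


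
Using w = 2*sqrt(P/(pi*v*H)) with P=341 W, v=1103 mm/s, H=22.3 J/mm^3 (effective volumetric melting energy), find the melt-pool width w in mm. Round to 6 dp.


w = 2*sqrt(341/(pi*1103*22.3)) = 0.132859 mm


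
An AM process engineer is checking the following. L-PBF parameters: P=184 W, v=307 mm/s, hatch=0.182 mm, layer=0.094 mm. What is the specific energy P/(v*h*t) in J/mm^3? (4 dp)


Build rate = 307 * 0.182 * 0.094 = 5.252156 mm^3/s
SE = 184 / 5.252156 = 35.0332 J/mm^3


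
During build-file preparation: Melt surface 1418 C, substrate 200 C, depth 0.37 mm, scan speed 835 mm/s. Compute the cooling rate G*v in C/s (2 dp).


G = (1418-200)/0.37 = 3291.89189189 C/mm
CR = 3291.89189189 * 835 = 2748729.73 C/s


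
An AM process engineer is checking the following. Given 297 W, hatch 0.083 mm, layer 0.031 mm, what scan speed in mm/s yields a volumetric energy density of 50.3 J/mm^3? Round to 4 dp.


v = 297 / (50.3*0.083*0.031) = 2294.8203 mm/s


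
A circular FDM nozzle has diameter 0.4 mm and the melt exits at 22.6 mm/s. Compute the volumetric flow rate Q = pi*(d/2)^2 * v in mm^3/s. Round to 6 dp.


A = pi*(0.4/2)^2 = 0.12566371 mm^2
Q = 0.12566371 * 22.6 = 2.84 mm^3/s


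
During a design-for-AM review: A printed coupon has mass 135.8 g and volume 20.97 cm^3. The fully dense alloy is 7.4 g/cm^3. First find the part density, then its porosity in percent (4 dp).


rho_part = 135.8 / 20.97 = 6.47591798 g/cm^3
Porosity = (1 - 6.47591798/7.4)*100 = 12.4876 %


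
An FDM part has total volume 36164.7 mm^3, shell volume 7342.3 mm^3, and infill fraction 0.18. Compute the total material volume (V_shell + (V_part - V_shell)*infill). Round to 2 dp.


V_infill = (36164.7 - 7342.3) * 0.18 = 5188.03
V_total = 7342.3 + 5188.03 = 12530.33 mm^3


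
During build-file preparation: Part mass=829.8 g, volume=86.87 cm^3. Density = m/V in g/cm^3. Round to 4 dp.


rho = 829.8 / 86.87 = 9.5522 g/cm^3


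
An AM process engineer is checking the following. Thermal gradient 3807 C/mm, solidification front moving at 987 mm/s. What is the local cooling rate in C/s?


CR = 3807 * 987 = 3757509 C/s


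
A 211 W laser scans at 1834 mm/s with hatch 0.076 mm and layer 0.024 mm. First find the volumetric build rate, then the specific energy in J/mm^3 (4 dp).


Build rate = 1834 * 0.076 * 0.024 = 3.345216 mm^3/s
SE = 211 / 3.345216 = 63.0751 J/mm^3


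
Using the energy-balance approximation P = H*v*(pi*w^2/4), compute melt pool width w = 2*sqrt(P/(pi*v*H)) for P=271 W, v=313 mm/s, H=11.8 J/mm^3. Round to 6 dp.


w = 2*sqrt(271/(pi*313*11.8)) = 0.305652 mm


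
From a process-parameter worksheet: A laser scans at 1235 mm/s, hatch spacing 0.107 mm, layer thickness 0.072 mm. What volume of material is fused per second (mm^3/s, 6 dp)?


Rate = 1235 * 0.107 * 0.072 = 9.51444 mm^3/s


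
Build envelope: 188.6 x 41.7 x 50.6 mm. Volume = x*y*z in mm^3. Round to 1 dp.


V = 188.6 * 41.7 * 50.6 = 397949.8 mm^3


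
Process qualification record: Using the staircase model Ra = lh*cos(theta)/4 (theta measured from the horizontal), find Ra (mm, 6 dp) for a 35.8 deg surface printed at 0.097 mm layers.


Ra = 0.097 * cos(35.8) / 4 = 0.019668 mm


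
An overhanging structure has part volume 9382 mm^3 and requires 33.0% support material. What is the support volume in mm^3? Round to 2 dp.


V_support = 9382 * 0.33 = 3096.06 mm^3


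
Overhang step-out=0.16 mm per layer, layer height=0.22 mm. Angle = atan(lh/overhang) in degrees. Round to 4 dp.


angle = atan(0.22/0.16) = 53.9726 degrees


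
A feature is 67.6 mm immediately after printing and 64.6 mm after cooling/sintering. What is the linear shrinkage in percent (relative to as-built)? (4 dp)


Shrinkage = ((67.6-64.6)/67.6)*100 = 4.4379 %


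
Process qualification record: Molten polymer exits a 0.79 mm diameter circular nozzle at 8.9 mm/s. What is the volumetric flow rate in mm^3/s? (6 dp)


A = pi*(0.79/2)^2 = 0.49016699 mm^2
Q = 0.49016699 * 8.9 = 4.362486 mm^3/s


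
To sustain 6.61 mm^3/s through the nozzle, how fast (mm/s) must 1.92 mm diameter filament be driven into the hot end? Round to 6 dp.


A = pi*(1.92/2)^2 = 2.895292
v = 6.61 / 2.895292 = 2.283017 mm/s


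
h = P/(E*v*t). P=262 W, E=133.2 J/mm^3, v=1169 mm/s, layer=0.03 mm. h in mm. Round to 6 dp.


h = 262 / (133.2*1169*0.03) = 0.056087 mm


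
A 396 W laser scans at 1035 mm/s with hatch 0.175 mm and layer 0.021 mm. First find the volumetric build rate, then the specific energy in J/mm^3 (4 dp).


Build rate = 1035 * 0.175 * 0.021 = 3.803625 mm^3/s
SE = 396 / 3.803625 = 104.1112 J/mm^3


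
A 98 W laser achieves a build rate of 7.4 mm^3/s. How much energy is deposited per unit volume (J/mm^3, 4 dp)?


SE = 98 / 7.4 = 13.2432 J/mm^3


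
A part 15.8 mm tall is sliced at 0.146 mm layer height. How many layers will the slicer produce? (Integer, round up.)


Layers = ceil(15.8/0.146) = 109


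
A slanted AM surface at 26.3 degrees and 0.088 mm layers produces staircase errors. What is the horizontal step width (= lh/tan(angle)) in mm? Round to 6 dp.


step = 0.088 / tan(26.3) = 0.178054 mm


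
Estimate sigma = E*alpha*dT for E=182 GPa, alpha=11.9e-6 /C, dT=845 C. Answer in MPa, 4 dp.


sigma = 182*1000 * 11.9e-6 * 845 = 1830.101 MPa


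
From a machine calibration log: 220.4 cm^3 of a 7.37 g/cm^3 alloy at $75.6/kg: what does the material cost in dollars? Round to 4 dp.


Mass = 220.4*7.37/1000 = 1.624348 kg
Cost = 1.624348 * 75.6 = 122.8007 $


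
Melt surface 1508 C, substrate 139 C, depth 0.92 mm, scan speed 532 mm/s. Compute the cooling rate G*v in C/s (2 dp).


G = (1508-139)/0.92 = 1488.04347826 C/mm
CR = 1488.04347826 * 532 = 791639.13 C/s


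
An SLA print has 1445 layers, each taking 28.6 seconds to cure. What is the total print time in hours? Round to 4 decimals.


t = 1445 * 28.6 / 3600 = 11.4797 hrs


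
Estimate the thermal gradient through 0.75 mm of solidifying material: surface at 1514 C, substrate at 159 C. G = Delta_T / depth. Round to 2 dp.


G = (1514-159)/0.75 = 1806.67 C/mm


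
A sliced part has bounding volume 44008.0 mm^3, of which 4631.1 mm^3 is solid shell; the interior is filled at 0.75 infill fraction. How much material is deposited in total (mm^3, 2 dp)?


V_infill = (44008.0 - 4631.1) * 0.75 = 29532.68
V_total = 4631.1 + 29532.68 = 34163.78 mm^3


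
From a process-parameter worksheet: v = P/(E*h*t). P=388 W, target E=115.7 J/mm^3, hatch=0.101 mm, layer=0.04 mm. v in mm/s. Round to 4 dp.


v = 388 / (115.7*0.101*0.04) = 830.0744 mm/s


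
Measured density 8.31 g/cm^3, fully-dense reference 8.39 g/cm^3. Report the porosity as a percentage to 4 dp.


Porosity = (1-8.31/8.39)*100 = 0.9535 %


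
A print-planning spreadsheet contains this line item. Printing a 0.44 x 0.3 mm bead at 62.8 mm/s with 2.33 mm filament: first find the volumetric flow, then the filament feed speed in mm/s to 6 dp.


Q = 0.44 * 0.3 * 62.8 = 8.2896 mm^3/s
A_fil = pi*(2.33/2)^2 = 4.26384809 mm^2
v_feed = 8.2896 / 4.26384809 = 1.944159 mm/s


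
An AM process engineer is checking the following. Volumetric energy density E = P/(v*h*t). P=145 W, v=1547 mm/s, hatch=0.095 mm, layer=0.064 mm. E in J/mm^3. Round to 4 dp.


E = 145 / (1547*0.095*0.064) = 15.4161 J/mm^3


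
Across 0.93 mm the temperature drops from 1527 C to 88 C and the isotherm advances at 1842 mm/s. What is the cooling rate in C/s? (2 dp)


G = (1527-88)/0.93 = 1547.31182796 C/mm
CR = 1547.31182796 * 1842 = 2850148.39 C/s


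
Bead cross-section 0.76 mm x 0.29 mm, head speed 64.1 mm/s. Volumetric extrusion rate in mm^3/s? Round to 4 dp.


Rate = 0.76 * 0.29 * 64.1 = 14.1276 mm^3/s


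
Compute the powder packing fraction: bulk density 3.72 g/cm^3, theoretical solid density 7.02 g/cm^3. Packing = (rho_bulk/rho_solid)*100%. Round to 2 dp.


Packing = (3.72/7.02)*100 = 52.99 %


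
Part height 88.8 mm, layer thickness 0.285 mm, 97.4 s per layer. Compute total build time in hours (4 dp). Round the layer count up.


Layers = ceil(88.8/0.285) = 312
t = 312 * 97.4 / 3600 = 8.4413 hrs


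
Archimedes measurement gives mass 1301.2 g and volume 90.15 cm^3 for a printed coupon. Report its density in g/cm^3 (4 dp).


rho = 1301.2 / 90.15 = 14.4337 g/cm^3


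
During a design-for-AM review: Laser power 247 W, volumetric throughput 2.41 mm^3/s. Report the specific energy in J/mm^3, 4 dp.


SE = 247 / 2.41 = 102.4896 J/mm^3


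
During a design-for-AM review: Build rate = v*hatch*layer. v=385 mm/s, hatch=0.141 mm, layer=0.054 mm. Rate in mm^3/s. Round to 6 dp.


Rate = 385 * 0.141 * 0.054 = 2.93139 mm^3/s


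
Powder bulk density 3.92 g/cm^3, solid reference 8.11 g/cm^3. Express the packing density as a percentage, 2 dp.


Packing = (3.92/8.11)*100 = 48.34 %


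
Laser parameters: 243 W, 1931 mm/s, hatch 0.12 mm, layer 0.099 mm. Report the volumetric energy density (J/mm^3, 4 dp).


E = 243 / (1931*0.12*0.099) = 10.5927 J/mm^3


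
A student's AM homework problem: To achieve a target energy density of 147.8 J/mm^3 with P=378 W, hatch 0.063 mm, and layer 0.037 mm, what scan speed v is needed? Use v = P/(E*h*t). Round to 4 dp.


v = 378 / (147.8*0.063*0.037) = 1097.173 mm/s


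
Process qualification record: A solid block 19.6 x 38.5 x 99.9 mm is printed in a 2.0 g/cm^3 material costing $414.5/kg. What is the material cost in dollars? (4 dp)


V = 19.6 * 38.5 * 99.9 = 75384.54 mm^3 = 75.38454 cm^3
Mass = 75.38454 * 2.0 / 1000 = 0.15076908 kg
Cost = 0.15076908 * 414.5 = 62.4938 $


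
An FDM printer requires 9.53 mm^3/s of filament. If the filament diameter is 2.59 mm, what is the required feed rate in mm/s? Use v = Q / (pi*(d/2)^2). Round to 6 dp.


A = pi*(2.59/2)^2 = 5.268529
v = 9.53 / 5.268529 = 1.808854 mm/s


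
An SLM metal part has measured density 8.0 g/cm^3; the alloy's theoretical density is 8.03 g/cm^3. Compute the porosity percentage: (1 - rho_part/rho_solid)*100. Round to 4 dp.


Porosity = (1-8.0/8.03)*100 = 0.3736 %


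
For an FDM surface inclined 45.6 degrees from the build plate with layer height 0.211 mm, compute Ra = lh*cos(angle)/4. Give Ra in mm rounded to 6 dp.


Ra = 0.211 * cos(45.6) / 4 = 0.036907 mm


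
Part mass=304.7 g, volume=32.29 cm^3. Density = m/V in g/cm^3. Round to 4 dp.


rho = 304.7 / 32.29 = 9.4364 g/cm^3


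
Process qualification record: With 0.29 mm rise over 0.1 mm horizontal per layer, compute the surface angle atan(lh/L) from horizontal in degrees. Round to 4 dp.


angle = atan(0.29/0.1) = 70.9744 degrees


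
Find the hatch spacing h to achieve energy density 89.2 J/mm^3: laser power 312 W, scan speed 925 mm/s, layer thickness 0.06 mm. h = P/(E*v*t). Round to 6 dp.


h = 312 / (89.2*925*0.06) = 0.063023 mm


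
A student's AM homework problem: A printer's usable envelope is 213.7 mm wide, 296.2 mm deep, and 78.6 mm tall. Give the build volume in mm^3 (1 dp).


V = 213.7 * 296.2 * 78.6 = 4975218.1 mm^3


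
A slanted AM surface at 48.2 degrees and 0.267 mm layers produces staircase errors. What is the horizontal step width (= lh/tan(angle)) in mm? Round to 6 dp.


step = 0.267 / tan(48.2) = 0.238726 mm


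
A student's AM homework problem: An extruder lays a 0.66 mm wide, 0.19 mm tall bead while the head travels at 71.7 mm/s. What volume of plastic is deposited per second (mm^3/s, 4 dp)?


Rate = 0.66 * 0.19 * 71.7 = 8.9912 mm^3/s


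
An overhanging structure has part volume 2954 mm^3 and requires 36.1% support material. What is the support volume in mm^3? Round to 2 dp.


V_support = 2954 * 0.361 = 1066.39 mm^3


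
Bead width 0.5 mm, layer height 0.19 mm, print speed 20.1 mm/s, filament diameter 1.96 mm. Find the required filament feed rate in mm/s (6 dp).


Q = 0.5 * 0.19 * 20.1 = 1.9095 mm^3/s
A_fil = pi*(1.96/2)^2 = 3.01718558 mm^2
v_feed = 1.9095 / 3.01718558 = 0.632875 mm/s


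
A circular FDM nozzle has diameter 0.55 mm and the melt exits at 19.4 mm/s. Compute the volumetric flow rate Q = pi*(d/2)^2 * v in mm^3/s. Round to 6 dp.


A = pi*(0.55/2)^2 = 0.23758294 mm^2
Q = 0.23758294 * 19.4 = 4.609109 mm^3/s


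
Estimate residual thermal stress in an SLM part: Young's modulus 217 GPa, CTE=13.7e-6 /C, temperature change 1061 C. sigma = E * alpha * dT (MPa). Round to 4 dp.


sigma = 217*1000 * 13.7e-6 * 1061 = 3154.2469 MPa


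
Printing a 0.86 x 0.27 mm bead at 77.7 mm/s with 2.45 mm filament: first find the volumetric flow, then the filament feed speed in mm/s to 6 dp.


Q = 0.86 * 0.27 * 77.7 = 18.04194 mm^3/s
A_fil = pi*(2.45/2)^2 = 4.71435248 mm^2
v_feed = 18.04194 / 4.71435248 = 3.827024 mm/s


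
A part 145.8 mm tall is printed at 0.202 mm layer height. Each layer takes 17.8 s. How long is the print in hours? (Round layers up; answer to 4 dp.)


Layers = ceil(145.8/0.202) = 722
t = 722 * 17.8 / 3600 = 3.5699 hrs


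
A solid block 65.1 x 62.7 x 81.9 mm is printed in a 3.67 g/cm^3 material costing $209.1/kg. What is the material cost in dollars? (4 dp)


V = 65.1 * 62.7 * 81.9 = 334296.963 mm^3 = 334.296963 cm^3
Mass = 334.296963 * 3.67 / 1000 = 1.22686985 kg
Cost = 1.22686985 * 209.1 = 256.5385 $
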